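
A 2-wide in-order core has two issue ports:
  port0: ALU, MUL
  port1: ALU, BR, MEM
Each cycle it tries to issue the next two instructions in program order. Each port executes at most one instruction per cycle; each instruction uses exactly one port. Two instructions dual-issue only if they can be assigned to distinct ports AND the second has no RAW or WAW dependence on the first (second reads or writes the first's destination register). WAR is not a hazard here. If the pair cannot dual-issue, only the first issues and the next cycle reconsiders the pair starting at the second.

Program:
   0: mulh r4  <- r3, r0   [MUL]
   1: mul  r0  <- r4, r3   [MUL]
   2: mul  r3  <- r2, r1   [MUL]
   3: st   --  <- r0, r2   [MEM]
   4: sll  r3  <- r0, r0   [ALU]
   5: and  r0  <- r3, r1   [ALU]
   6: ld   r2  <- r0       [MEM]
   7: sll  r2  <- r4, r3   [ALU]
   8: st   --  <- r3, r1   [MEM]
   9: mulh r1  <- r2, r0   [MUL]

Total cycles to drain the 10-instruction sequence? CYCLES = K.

CYCLES = 8

0. mulh.MUL @i0  | no-port MUL/MUL
1. mul.MUL @i1  | no-port MUL/MUL
2. mul.MUL/st.MEM @i2&i3  | pair
3. sll.ALU @i4  | RAW r3
4. and.ALU @i5  | RAW r0
5. ld.MEM @i6  | WAW r2
6. sll.ALU/st.MEM @i7&i8  | pair
7. mulh.MUL @i9  | tail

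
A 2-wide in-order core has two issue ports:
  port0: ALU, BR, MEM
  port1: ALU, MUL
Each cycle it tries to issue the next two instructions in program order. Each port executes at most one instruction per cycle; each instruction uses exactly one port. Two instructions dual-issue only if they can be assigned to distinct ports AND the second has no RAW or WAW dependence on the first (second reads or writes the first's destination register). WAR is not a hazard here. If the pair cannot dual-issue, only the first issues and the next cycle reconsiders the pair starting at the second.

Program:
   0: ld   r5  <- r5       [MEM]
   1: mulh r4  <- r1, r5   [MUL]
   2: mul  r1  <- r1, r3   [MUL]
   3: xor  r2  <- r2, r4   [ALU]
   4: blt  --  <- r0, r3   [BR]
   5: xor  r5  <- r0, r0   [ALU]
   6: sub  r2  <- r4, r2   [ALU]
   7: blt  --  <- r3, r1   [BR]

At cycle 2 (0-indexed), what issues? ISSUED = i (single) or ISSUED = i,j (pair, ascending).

  cy0 -> i0 (ld) RAW r5
  cy1 -> i1 (mulh) no-port MUL/MUL
  cy2 -> i2,i3 (mul+xor) dual
  cy3 -> i4,i5 (blt+xor) dual
  cy4 -> i6,i7 (sub+blt) dual

ISSUED = 2,3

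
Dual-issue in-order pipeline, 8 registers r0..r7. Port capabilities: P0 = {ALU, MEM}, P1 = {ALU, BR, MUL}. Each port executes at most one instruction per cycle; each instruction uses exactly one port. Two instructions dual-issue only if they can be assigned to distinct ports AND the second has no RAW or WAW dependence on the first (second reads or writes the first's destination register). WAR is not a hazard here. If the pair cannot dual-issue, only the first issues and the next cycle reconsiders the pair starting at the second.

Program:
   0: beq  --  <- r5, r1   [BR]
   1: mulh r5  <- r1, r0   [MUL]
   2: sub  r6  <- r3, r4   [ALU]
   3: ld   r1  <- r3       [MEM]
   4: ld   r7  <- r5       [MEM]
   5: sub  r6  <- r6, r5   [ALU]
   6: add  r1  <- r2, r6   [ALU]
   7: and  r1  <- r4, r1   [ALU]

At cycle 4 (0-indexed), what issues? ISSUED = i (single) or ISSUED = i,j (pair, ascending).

ISSUED = 6

0. beq.BR @i0  | no-port BR/MUL
1. mulh.MUL+sub.ALU @i1+i2  | pair
2. ld.MEM @i3  | no-port MEM/MEM
3. ld.MEM+sub.ALU @i4+i5  | pair
4. add.ALU @i6  | RAW+WAW r1
5. and.ALU @i7  | tail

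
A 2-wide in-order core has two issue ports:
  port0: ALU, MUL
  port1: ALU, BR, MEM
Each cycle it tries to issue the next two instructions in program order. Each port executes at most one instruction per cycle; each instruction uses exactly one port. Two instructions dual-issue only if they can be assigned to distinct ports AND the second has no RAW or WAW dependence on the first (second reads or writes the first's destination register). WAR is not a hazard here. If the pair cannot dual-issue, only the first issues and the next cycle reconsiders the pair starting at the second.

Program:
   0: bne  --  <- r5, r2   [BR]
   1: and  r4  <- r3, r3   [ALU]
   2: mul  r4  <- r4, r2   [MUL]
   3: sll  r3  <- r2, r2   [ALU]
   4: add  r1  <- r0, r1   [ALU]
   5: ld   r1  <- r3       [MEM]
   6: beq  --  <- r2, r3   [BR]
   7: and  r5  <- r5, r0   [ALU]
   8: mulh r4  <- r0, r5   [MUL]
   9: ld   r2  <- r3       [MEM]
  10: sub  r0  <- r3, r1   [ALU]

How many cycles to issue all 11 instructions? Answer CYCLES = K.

t=0 i0/i1:bne.BR/and.ALU ; 2-wide
t=1 i2/i3:mul.MUL/sll.ALU ; 2-wide
t=2 i4:add.ALU ; WAW r1
t=3 i5:ld.MEM ; no-port MEM/BR
t=4 i6/i7:beq.BR/and.ALU ; 2-wide
t=5 i8/i9:mulh.MUL/ld.MEM ; 2-wide
t=6 i10:sub.ALU ; tail

CYCLES = 7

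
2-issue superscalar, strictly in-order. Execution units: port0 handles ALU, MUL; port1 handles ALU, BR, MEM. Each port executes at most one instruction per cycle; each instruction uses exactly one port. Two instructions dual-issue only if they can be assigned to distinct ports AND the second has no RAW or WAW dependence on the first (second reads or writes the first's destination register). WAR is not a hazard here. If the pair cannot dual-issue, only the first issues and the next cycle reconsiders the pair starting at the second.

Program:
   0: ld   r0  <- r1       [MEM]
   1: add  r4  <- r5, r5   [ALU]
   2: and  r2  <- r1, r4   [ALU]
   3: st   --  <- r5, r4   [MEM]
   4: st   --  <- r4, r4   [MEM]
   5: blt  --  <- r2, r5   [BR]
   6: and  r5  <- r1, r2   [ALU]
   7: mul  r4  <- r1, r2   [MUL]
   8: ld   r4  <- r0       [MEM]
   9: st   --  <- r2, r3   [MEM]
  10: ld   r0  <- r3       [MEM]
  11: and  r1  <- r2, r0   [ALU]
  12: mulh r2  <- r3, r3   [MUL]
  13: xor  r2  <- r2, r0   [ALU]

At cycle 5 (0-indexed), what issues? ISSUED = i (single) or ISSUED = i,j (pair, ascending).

[0] i0/i1  ld add  -- dual
[1] i2/i3  and st  -- dual
[2] i4  st  -- no-port MEM/BR
[3] i5/i6  blt and  -- dual
[4] i7  mul  -- WAW r4
[5] i8  ld  -- no-port MEM/MEM
[6] i9  st  -- no-port MEM/MEM
[7] i10  ld  -- RAW r0
[8] i11/i12  and mulh  -- dual
[9] i13  xor  -- tail

ISSUED = 8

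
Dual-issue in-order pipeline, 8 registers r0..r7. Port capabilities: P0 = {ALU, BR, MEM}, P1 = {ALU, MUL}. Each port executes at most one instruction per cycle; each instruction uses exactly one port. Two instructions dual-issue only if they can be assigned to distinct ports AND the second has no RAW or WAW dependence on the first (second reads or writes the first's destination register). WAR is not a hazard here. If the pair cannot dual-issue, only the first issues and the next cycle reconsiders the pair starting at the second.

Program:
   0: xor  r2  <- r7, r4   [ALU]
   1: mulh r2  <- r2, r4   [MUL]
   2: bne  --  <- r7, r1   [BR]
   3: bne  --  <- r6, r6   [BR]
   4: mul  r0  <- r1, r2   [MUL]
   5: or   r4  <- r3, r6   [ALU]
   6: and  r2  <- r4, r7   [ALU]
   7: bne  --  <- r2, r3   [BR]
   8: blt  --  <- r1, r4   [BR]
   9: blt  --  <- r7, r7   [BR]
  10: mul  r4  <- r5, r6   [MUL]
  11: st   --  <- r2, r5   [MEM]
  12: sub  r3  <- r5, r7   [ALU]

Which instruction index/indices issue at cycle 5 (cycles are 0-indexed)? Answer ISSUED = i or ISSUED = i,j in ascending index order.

#0 head=0: xor.ALU i0 RAW+WAW r2
#1 head=1: mulh.MUL/bne.BR i1+i2 dual
#2 head=3: bne.BR/mul.MUL i3+i4 dual
#3 head=5: or.ALU i5 RAW r4
#4 head=6: and.ALU i6 RAW r2
#5 head=7: bne.BR i7 no-port BR/BR
#6 head=8: blt.BR i8 no-port BR/BR
#7 head=9: blt.BR/mul.MUL i9+i10 dual
#8 head=11: st.MEM/sub.ALU i11+i12 dual

ISSUED = 7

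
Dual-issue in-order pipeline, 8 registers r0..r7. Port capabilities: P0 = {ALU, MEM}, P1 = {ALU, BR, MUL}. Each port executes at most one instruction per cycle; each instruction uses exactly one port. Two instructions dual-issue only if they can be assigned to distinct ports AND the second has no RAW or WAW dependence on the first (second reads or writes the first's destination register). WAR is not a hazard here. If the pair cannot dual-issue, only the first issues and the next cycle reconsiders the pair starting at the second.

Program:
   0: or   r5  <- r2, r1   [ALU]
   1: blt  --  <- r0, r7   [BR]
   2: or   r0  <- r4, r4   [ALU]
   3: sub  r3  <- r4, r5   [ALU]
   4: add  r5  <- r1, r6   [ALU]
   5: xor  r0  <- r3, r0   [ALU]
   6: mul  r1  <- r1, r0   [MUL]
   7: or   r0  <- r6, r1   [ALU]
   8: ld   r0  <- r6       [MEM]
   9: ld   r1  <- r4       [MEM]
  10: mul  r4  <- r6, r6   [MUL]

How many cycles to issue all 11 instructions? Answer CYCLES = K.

CYCLES = 7

#0 head=0: or.ALU+blt.BR i0+i1 dual
#1 head=2: or.ALU+sub.ALU i2+i3 dual
#2 head=4: add.ALU+xor.ALU i4+i5 dual
#3 head=6: mul.MUL i6 RAW r1
#4 head=7: or.ALU i7 WAW r0
#5 head=8: ld.MEM i8 no-port MEM/MEM
#6 head=9: ld.MEM+mul.MUL i9+i10 dual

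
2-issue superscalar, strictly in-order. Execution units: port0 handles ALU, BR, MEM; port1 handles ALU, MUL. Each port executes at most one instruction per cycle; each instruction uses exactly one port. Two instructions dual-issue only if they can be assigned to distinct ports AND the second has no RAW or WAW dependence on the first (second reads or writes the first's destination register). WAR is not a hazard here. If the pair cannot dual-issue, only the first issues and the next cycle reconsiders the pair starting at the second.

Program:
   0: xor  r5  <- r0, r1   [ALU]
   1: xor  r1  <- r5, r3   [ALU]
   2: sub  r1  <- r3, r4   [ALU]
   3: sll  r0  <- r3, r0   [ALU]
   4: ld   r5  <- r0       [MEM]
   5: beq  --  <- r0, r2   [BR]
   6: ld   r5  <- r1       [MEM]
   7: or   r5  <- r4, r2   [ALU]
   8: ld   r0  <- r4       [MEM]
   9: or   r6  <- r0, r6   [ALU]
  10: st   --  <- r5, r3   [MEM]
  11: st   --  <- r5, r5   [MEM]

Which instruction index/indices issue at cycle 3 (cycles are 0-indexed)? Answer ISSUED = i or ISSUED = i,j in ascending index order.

ISSUED = 4

#0 head=0: xor.ALU i0 RAW r5
#1 head=1: xor.ALU i1 WAW r1
#2 head=2: sub.ALU+sll.ALU i2&i3 pair
#3 head=4: ld.MEM i4 no-port MEM/BR
#4 head=5: beq.BR i5 no-port BR/MEM
#5 head=6: ld.MEM i6 WAW r5
#6 head=7: or.ALU+ld.MEM i7&i8 pair
#7 head=9: or.ALU+st.MEM i9&i10 pair
#8 head=11: st.MEM i11 tail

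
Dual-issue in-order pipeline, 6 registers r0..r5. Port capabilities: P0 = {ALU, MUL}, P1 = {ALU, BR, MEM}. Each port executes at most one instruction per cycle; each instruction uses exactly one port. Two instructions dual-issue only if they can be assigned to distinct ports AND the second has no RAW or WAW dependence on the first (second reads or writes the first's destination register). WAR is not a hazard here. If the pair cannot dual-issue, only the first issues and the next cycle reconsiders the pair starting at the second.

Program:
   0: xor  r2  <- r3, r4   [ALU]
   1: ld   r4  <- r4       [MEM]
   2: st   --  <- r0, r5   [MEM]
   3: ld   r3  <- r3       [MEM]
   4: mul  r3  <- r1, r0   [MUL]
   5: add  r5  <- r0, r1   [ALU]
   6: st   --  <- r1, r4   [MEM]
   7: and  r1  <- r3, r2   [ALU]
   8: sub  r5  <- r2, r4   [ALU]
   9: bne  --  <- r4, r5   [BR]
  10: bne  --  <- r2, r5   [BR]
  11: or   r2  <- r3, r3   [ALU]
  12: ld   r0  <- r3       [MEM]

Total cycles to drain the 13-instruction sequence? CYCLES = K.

  cy0 -> i0+i1 (xor.ALU/ld.MEM) pair
  cy1 -> i2 (st.MEM) no-port MEM/MEM
  cy2 -> i3 (ld.MEM) WAW r3
  cy3 -> i4+i5 (mul.MUL/add.ALU) pair
  cy4 -> i6+i7 (st.MEM/and.ALU) pair
  cy5 -> i8 (sub.ALU) RAW r5
  cy6 -> i9 (bne.BR) no-port BR/BR
  cy7 -> i10+i11 (bne.BR/or.ALU) pair
  cy8 -> i12 (ld.MEM) tail

CYCLES = 9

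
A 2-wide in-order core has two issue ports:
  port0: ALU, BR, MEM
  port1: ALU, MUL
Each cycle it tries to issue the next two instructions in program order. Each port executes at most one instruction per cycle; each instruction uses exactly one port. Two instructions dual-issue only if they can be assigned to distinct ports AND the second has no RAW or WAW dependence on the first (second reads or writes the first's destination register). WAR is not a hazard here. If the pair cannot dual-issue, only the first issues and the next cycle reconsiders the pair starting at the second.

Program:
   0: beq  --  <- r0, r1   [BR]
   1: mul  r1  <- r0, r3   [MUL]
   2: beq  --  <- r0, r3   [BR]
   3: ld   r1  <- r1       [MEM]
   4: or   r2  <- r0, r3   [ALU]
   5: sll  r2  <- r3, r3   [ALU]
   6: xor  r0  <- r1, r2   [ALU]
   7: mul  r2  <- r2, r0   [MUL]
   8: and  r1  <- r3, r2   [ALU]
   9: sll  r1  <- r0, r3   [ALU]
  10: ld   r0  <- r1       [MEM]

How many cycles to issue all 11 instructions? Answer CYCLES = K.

#0 head=0: beq mul i0/i1 dual
#1 head=2: beq i2 no-port BR/MEM
#2 head=3: ld or i3/i4 dual
#3 head=5: sll i5 RAW r2
#4 head=6: xor i6 RAW r0
#5 head=7: mul i7 RAW r2
#6 head=8: and i8 WAW r1
#7 head=9: sll i9 RAW r1
#8 head=10: ld i10 tail

CYCLES = 9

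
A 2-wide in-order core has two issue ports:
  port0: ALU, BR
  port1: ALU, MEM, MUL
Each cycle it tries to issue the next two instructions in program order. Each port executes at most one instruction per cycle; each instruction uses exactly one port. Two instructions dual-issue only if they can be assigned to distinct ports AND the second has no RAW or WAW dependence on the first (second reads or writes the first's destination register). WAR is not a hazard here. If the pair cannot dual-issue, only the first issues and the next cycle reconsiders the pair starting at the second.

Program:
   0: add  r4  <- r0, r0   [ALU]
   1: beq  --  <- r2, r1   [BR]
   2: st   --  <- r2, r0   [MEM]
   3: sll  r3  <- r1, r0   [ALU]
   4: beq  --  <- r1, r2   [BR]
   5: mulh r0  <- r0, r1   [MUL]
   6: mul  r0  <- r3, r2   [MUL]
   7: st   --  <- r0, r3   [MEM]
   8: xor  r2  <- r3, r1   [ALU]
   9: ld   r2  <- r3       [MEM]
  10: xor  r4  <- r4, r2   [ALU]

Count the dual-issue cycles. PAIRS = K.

PAIRS = 4

0. add beq @i0,i1  | pair
1. st sll @i2,i3  | pair
2. beq mulh @i4,i5  | pair
3. mul @i6  | no-port MUL/MEM
4. st xor @i7,i8  | pair
5. ld @i9  | RAW r2
6. xor @i10  | tail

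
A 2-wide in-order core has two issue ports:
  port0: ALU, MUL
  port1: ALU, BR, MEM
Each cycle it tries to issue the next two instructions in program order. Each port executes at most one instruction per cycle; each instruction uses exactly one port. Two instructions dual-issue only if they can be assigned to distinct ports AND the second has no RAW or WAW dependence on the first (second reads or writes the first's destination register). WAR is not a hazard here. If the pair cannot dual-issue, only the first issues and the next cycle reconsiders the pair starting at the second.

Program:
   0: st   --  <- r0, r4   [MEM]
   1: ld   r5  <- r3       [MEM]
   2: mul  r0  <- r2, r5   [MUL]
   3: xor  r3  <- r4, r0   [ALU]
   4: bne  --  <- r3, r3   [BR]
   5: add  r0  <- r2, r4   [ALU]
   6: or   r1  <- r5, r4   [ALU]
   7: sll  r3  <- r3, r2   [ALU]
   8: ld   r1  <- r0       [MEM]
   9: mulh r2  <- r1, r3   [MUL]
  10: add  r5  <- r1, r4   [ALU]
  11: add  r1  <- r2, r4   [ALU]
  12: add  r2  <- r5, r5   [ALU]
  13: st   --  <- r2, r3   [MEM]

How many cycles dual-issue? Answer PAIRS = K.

0. st.MEM @i0  | no-port MEM/MEM
1. ld.MEM @i1  | RAW r5
2. mul.MUL @i2  | RAW r0
3. xor.ALU @i3  | RAW r3
4. bne.BR+add.ALU @i4+i5  | pair
5. or.ALU+sll.ALU @i6+i7  | pair
6. ld.MEM @i8  | RAW r1
7. mulh.MUL+add.ALU @i9+i10  | pair
8. add.ALU+add.ALU @i11+i12  | pair
9. st.MEM @i13  | tail

PAIRS = 4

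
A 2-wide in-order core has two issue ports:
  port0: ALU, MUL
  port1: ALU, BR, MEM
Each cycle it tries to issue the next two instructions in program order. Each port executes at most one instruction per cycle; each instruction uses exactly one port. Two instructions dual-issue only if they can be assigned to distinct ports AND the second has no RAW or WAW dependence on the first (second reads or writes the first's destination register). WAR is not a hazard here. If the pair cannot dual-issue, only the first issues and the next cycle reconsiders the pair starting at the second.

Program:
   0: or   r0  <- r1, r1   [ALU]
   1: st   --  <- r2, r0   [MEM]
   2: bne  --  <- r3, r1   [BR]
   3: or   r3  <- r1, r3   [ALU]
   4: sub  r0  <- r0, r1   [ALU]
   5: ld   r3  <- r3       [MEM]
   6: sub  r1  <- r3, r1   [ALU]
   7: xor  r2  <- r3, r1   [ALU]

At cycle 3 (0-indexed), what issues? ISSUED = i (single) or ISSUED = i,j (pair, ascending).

ISSUED = 4,5

#0 head=0: or.ALU i0 RAW r0
#1 head=1: st.MEM i1 no-port MEM/BR
#2 head=2: bne.BR;or.ALU i2/i3 2-wide
#3 head=4: sub.ALU;ld.MEM i4/i5 2-wide
#4 head=6: sub.ALU i6 RAW r1
#5 head=7: xor.ALU i7 tail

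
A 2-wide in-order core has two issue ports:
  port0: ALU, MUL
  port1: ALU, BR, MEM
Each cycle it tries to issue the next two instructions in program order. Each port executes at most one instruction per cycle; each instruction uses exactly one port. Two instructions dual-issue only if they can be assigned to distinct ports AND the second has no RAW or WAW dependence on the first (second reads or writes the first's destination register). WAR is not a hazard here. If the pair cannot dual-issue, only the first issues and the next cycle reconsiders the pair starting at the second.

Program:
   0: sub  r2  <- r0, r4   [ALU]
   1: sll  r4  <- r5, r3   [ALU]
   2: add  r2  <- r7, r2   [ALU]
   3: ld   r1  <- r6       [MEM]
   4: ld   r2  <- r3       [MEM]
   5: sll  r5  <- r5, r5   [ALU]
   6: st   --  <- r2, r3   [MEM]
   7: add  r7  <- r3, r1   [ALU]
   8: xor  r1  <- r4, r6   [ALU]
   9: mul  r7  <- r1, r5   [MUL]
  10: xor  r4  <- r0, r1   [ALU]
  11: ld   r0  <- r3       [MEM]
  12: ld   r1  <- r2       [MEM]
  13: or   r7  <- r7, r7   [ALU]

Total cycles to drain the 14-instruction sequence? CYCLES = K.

CYCLES = 8

0. sub;sll @i0+i1  | pair
1. add;ld @i2+i3  | pair
2. ld;sll @i4+i5  | pair
3. st;add @i6+i7  | pair
4. xor @i8  | RAW r1
5. mul;xor @i9+i10  | pair
6. ld @i11  | no-port MEM/MEM
7. ld;or @i12+i13  | pair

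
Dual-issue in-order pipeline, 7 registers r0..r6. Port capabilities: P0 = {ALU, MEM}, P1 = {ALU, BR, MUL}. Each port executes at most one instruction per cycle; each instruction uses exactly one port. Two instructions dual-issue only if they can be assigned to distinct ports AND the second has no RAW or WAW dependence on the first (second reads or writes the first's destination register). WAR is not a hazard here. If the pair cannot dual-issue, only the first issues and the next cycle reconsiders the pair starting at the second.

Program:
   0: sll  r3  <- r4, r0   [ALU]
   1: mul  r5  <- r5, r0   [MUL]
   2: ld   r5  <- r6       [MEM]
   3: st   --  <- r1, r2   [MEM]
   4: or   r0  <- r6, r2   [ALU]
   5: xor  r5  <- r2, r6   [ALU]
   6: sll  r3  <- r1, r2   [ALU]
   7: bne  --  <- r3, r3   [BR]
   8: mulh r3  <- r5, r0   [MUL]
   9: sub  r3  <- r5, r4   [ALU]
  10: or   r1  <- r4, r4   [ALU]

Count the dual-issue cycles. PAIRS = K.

#0 head=0: sll.ALU/mul.MUL i0&i1 dual
#1 head=2: ld.MEM i2 no-port MEM/MEM
#2 head=3: st.MEM/or.ALU i3&i4 dual
#3 head=5: xor.ALU/sll.ALU i5&i6 dual
#4 head=7: bne.BR i7 no-port BR/MUL
#5 head=8: mulh.MUL i8 WAW r3
#6 head=9: sub.ALU/or.ALU i9&i10 dual

PAIRS = 4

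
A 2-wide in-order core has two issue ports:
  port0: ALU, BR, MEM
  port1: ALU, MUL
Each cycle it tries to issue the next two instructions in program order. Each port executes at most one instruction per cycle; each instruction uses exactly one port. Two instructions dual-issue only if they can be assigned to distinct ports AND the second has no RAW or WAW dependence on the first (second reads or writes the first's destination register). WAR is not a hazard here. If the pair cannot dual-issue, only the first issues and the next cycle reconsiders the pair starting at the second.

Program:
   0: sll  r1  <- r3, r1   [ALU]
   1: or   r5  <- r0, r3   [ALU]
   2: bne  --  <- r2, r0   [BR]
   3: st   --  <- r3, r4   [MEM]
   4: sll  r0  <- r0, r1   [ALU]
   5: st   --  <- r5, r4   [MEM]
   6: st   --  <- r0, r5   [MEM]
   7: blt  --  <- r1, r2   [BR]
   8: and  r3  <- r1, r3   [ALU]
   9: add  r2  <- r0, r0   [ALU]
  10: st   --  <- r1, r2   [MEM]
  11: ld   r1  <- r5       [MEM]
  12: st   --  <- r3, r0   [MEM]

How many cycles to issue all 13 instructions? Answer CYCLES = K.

CYCLES = 10

#0 head=0: sll;or i0+i1 2-wide
#1 head=2: bne i2 no-port BR/MEM
#2 head=3: st;sll i3+i4 2-wide
#3 head=5: st i5 no-port MEM/MEM
#4 head=6: st i6 no-port MEM/BR
#5 head=7: blt;and i7+i8 2-wide
#6 head=9: add i9 RAW r2
#7 head=10: st i10 no-port MEM/MEM
#8 head=11: ld i11 no-port MEM/MEM
#9 head=12: st i12 tail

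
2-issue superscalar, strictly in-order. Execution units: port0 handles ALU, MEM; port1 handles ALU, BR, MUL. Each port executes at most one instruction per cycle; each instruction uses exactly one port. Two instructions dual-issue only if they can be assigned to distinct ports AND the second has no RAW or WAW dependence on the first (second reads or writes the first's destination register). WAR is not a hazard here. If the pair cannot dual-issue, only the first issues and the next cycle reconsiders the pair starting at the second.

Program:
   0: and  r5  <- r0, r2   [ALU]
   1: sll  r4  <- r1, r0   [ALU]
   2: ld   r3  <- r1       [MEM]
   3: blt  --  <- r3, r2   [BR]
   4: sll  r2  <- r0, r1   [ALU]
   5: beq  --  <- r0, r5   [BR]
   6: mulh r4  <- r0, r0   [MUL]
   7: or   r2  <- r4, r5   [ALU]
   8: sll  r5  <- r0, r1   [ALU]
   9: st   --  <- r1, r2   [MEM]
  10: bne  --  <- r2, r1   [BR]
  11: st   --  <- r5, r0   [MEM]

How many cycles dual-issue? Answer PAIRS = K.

PAIRS = 4

  cy0 -> i0+i1 (and sll) 2-wide
  cy1 -> i2 (ld) RAW r3
  cy2 -> i3+i4 (blt sll) 2-wide
  cy3 -> i5 (beq) no-port BR/MUL
  cy4 -> i6 (mulh) RAW r4
  cy5 -> i7+i8 (or sll) 2-wide
  cy6 -> i9+i10 (st bne) 2-wide
  cy7 -> i11 (st) tail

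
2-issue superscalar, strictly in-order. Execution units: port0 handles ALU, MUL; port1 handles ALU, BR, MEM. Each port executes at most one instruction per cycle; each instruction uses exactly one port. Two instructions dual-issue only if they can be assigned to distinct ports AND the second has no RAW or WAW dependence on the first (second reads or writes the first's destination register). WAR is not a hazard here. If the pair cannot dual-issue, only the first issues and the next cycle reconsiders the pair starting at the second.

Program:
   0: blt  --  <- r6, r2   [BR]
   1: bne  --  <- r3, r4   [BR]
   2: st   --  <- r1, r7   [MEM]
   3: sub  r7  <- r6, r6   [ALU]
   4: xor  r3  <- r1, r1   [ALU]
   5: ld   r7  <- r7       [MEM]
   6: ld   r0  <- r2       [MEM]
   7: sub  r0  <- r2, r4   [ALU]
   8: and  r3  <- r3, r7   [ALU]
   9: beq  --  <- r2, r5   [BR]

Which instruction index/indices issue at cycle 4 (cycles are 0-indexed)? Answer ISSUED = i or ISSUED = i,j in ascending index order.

#0 head=0: blt.BR i0 no-port BR/BR
#1 head=1: bne.BR i1 no-port BR/MEM
#2 head=2: st.MEM/sub.ALU i2+i3 pair
#3 head=4: xor.ALU/ld.MEM i4+i5 pair
#4 head=6: ld.MEM i6 WAW r0
#5 head=7: sub.ALU/and.ALU i7+i8 pair
#6 head=9: beq.BR i9 tail

ISSUED = 6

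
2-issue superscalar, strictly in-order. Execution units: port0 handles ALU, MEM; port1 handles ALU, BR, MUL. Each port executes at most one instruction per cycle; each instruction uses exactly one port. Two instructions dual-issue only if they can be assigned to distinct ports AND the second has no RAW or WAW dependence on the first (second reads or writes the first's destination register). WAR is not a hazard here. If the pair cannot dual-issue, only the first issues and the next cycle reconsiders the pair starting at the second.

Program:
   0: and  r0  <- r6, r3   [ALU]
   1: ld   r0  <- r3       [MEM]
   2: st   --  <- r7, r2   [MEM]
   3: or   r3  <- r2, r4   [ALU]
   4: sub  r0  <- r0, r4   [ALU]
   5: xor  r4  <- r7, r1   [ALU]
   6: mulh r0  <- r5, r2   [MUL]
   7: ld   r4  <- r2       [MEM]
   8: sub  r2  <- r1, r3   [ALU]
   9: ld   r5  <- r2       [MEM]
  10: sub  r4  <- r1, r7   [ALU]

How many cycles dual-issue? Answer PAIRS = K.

  cy0 -> i0 (and.ALU) WAW r0
  cy1 -> i1 (ld.MEM) no-port MEM/MEM
  cy2 -> i2&i3 (st.MEM or.ALU) 2-wide
  cy3 -> i4&i5 (sub.ALU xor.ALU) 2-wide
  cy4 -> i6&i7 (mulh.MUL ld.MEM) 2-wide
  cy5 -> i8 (sub.ALU) RAW r2
  cy6 -> i9&i10 (ld.MEM sub.ALU) 2-wide

PAIRS = 4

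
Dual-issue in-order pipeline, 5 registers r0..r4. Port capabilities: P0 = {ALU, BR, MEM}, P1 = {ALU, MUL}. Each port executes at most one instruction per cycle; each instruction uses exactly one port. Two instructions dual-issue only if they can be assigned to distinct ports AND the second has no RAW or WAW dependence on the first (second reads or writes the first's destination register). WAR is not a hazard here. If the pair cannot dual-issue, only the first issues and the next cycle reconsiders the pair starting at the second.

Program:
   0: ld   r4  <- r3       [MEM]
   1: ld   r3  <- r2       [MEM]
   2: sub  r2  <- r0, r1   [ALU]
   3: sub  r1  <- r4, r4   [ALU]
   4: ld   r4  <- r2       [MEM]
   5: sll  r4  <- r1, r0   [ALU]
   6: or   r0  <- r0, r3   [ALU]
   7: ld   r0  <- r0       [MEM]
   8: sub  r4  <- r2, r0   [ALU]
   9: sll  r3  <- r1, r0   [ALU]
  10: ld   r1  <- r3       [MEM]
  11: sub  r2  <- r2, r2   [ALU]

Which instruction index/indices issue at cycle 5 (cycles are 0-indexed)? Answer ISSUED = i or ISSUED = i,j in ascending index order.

ISSUED = 8,9

#0 head=0: ld.MEM i0 no-port MEM/MEM
#1 head=1: ld.MEM;sub.ALU i1&i2 dual
#2 head=3: sub.ALU;ld.MEM i3&i4 dual
#3 head=5: sll.ALU;or.ALU i5&i6 dual
#4 head=7: ld.MEM i7 RAW r0
#5 head=8: sub.ALU;sll.ALU i8&i9 dual
#6 head=10: ld.MEM;sub.ALU i10&i11 dual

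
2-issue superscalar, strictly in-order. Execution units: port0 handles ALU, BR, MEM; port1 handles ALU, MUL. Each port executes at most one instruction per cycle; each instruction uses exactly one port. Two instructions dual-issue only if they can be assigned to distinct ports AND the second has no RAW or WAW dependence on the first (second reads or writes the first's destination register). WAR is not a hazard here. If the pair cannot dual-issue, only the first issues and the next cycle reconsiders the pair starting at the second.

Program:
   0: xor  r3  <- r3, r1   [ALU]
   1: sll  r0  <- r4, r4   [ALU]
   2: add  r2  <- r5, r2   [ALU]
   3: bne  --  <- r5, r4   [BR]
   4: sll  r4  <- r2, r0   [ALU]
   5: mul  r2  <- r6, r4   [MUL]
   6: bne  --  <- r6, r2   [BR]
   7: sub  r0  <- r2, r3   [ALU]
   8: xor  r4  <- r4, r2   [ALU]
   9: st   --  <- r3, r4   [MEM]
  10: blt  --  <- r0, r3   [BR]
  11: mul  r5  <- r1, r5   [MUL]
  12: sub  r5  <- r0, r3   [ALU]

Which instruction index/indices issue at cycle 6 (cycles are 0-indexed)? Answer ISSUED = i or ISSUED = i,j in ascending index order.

[0] i0,i1  xor.ALU/sll.ALU  -- 2-wide
[1] i2,i3  add.ALU/bne.BR  -- 2-wide
[2] i4  sll.ALU  -- RAW r4
[3] i5  mul.MUL  -- RAW r2
[4] i6,i7  bne.BR/sub.ALU  -- 2-wide
[5] i8  xor.ALU  -- RAW r4
[6] i9  st.MEM  -- no-port MEM/BR
[7] i10,i11  blt.BR/mul.MUL  -- 2-wide
[8] i12  sub.ALU  -- tail

ISSUED = 9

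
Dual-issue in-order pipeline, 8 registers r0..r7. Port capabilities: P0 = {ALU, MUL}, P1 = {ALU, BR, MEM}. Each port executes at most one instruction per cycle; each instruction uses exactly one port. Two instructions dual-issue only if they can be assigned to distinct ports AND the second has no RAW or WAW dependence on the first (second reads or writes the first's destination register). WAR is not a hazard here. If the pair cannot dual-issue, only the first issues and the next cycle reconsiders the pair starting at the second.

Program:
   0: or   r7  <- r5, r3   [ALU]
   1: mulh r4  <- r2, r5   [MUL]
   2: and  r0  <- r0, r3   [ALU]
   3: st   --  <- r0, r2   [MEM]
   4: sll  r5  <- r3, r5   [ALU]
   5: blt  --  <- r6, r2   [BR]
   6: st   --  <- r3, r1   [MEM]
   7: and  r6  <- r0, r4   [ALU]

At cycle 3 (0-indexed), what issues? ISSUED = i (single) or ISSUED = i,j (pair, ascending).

0. or.ALU+mulh.MUL @i0+i1  | 2-wide
1. and.ALU @i2  | RAW r0
2. st.MEM+sll.ALU @i3+i4  | 2-wide
3. blt.BR @i5  | no-port BR/MEM
4. st.MEM+and.ALU @i6+i7  | 2-wide

ISSUED = 5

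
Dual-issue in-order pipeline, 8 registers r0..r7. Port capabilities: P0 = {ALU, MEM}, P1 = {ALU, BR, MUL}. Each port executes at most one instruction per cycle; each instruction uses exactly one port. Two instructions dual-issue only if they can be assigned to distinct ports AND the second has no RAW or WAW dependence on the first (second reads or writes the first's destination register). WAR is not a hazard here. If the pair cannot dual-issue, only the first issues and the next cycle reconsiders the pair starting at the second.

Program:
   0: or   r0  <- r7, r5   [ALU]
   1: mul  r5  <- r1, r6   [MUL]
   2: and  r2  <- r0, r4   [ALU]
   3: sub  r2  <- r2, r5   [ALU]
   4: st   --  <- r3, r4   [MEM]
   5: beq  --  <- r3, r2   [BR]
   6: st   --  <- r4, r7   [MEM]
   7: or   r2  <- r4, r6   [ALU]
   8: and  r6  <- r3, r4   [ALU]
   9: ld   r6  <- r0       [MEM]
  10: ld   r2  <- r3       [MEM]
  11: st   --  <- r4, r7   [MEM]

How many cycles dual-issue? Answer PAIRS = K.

PAIRS = 4

0. or.ALU+mul.MUL @i0&i1  | pair
1. and.ALU @i2  | RAW+WAW r2
2. sub.ALU+st.MEM @i3&i4  | pair
3. beq.BR+st.MEM @i5&i6  | pair
4. or.ALU+and.ALU @i7&i8  | pair
5. ld.MEM @i9  | no-port MEM/MEM
6. ld.MEM @i10  | no-port MEM/MEM
7. st.MEM @i11  | tail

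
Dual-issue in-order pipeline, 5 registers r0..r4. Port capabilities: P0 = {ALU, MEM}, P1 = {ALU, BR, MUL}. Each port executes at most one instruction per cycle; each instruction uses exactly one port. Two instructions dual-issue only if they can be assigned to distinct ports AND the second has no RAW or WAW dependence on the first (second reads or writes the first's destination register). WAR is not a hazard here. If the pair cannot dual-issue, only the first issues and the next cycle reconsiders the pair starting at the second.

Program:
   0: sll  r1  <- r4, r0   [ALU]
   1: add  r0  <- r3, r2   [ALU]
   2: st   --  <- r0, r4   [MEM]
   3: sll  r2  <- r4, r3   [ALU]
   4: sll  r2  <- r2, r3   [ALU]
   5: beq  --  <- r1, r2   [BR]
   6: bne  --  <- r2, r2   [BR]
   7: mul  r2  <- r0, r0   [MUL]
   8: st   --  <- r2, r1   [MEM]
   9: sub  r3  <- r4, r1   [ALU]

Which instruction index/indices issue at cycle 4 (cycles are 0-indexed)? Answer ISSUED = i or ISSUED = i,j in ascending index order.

ISSUED = 6

t=0 i0&i1:sll.ALU/add.ALU ; pair
t=1 i2&i3:st.MEM/sll.ALU ; pair
t=2 i4:sll.ALU ; RAW r2
t=3 i5:beq.BR ; no-port BR/BR
t=4 i6:bne.BR ; no-port BR/MUL
t=5 i7:mul.MUL ; RAW r2
t=6 i8&i9:st.MEM/sub.ALU ; pair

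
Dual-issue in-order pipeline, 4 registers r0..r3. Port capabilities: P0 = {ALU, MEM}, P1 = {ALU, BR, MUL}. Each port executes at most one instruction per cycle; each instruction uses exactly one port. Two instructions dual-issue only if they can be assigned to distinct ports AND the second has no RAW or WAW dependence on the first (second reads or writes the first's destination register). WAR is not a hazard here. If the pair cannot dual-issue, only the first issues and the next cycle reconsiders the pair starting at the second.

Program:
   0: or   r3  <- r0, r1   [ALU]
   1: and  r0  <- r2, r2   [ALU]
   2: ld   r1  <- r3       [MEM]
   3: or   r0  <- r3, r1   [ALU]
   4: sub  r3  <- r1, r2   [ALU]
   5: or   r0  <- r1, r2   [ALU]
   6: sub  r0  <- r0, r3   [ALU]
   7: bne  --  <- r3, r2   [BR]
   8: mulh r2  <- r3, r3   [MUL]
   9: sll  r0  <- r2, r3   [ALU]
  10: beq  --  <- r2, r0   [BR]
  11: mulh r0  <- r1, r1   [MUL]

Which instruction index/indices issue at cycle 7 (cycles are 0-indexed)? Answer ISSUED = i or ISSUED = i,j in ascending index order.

t=0 i0+i1:or;and ; pair
t=1 i2:ld ; RAW r1
t=2 i3+i4:or;sub ; pair
t=3 i5:or ; RAW+WAW r0
t=4 i6+i7:sub;bne ; pair
t=5 i8:mulh ; RAW r2
t=6 i9:sll ; RAW r0
t=7 i10:beq ; no-port BR/MUL
t=8 i11:mulh ; tail

ISSUED = 10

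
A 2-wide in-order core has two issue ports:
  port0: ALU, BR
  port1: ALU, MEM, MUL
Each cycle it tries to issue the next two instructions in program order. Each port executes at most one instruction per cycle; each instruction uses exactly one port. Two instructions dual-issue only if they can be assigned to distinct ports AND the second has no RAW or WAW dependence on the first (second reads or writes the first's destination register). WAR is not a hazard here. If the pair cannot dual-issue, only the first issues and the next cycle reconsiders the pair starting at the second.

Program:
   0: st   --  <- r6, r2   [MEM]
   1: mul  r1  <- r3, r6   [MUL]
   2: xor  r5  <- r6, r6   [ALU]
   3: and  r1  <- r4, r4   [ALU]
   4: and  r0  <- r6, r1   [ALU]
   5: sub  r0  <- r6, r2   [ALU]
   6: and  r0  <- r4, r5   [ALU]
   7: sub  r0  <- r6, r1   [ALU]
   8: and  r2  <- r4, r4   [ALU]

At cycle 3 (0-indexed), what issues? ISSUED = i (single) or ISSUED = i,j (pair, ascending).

[0] i0  st  -- no-port MEM/MUL
[1] i1/i2  mul;xor  -- dual
[2] i3  and  -- RAW r1
[3] i4  and  -- WAW r0
[4] i5  sub  -- WAW r0
[5] i6  and  -- WAW r0
[6] i7/i8  sub;and  -- dual

ISSUED = 4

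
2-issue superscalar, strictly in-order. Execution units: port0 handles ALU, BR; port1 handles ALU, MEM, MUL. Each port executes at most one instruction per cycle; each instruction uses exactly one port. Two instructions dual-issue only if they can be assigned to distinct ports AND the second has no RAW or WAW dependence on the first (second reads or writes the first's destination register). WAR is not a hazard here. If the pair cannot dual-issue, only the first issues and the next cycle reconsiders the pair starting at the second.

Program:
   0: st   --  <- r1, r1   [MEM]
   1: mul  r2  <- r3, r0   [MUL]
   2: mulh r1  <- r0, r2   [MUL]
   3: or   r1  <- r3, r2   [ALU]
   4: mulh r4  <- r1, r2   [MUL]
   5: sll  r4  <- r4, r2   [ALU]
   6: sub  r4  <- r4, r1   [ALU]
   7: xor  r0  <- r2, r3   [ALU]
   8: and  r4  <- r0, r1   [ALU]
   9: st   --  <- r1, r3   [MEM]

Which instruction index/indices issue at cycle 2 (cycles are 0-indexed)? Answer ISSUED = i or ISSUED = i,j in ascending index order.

ISSUED = 2

[0] i0  st  -- no-port MEM/MUL
[1] i1  mul  -- no-port MUL/MUL
[2] i2  mulh  -- WAW r1
[3] i3  or  -- RAW r1
[4] i4  mulh  -- RAW+WAW r4
[5] i5  sll  -- RAW+WAW r4
[6] i6,i7  sub;xor  -- pair
[7] i8,i9  and;st  -- pair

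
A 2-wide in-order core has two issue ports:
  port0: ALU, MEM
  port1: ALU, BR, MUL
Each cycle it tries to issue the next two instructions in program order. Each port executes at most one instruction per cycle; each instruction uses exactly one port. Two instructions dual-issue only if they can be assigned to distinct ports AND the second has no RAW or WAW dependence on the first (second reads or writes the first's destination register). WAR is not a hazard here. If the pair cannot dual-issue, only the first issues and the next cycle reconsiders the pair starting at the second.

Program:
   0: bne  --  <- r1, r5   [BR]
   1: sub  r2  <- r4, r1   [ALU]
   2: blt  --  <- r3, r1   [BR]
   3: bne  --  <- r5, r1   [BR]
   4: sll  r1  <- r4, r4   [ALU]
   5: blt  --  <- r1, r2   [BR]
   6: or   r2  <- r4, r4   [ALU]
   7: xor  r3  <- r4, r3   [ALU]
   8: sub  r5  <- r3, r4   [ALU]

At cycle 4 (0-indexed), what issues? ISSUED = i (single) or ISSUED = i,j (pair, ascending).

ISSUED = 7

0. bne.BR;sub.ALU @i0+i1  | 2-wide
1. blt.BR @i2  | no-port BR/BR
2. bne.BR;sll.ALU @i3+i4  | 2-wide
3. blt.BR;or.ALU @i5+i6  | 2-wide
4. xor.ALU @i7  | RAW r3
5. sub.ALU @i8  | tail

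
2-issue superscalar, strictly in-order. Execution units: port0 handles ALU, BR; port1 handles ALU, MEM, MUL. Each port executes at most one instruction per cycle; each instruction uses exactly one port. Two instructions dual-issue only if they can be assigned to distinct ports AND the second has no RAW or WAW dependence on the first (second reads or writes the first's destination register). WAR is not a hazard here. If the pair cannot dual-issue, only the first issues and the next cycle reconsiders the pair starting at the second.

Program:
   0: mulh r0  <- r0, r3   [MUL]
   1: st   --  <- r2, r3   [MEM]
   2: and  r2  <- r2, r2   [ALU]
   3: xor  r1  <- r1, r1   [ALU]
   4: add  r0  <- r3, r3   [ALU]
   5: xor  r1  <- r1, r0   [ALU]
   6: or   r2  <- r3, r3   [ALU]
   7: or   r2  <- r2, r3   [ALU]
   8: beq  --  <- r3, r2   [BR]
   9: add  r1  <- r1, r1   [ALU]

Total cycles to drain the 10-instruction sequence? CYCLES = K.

0. mulh.MUL @i0  | no-port MUL/MEM
1. st.MEM;and.ALU @i1&i2  | 2-wide
2. xor.ALU;add.ALU @i3&i4  | 2-wide
3. xor.ALU;or.ALU @i5&i6  | 2-wide
4. or.ALU @i7  | RAW r2
5. beq.BR;add.ALU @i8&i9  | 2-wide

CYCLES = 6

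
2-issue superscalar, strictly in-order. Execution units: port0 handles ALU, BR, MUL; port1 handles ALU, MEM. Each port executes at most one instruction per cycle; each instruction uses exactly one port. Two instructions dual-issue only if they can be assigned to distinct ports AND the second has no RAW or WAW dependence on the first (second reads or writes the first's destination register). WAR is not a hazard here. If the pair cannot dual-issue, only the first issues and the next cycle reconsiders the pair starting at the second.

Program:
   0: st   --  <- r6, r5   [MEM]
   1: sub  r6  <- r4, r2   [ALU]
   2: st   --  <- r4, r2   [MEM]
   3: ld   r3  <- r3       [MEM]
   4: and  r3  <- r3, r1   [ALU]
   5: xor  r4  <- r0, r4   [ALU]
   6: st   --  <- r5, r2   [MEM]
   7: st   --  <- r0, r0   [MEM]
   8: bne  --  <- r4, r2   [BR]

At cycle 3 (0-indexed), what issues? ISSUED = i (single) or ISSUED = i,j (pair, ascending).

c0: i0,i1 st.MEM/sub.ALU  2-wide
c1: i2 st.MEM  no-port MEM/MEM
c2: i3 ld.MEM  RAW+WAW r3
c3: i4,i5 and.ALU/xor.ALU  2-wide
c4: i6 st.MEM  no-port MEM/MEM
c5: i7,i8 st.MEM/bne.BR  2-wide

ISSUED = 4,5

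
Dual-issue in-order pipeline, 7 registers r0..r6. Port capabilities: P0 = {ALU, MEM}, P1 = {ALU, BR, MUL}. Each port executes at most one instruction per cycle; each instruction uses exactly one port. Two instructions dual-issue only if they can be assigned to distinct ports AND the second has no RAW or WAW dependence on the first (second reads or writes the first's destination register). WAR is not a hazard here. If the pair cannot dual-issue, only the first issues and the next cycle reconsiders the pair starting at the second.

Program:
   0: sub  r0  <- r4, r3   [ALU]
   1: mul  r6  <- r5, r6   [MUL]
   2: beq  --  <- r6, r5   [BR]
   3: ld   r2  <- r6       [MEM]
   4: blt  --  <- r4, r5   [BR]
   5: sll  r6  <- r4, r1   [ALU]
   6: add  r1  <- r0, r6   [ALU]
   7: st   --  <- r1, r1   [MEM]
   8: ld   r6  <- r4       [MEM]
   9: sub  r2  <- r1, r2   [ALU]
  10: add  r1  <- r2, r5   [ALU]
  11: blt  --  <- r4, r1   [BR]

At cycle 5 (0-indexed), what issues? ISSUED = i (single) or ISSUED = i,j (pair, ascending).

[0] i0+i1  sub.ALU/mul.MUL  -- dual
[1] i2+i3  beq.BR/ld.MEM  -- dual
[2] i4+i5  blt.BR/sll.ALU  -- dual
[3] i6  add.ALU  -- RAW r1
[4] i7  st.MEM  -- no-port MEM/MEM
[5] i8+i9  ld.MEM/sub.ALU  -- dual
[6] i10  add.ALU  -- RAW r1
[7] i11  blt.BR  -- tail

ISSUED = 8,9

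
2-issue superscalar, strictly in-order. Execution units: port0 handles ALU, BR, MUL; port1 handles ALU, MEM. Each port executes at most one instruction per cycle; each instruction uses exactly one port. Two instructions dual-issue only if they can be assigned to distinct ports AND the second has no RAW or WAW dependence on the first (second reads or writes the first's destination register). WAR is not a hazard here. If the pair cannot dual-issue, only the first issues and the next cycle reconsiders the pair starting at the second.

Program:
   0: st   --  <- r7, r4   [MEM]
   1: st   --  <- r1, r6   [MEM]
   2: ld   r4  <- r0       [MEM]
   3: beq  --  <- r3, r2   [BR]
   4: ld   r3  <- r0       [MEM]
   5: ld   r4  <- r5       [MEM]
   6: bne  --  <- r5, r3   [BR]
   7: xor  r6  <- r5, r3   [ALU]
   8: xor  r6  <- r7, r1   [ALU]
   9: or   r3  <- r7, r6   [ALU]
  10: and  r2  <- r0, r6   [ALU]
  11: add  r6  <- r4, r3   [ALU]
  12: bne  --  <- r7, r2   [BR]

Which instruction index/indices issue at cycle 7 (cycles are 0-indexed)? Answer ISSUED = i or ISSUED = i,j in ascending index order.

  cy0 -> i0 (st.MEM) no-port MEM/MEM
  cy1 -> i1 (st.MEM) no-port MEM/MEM
  cy2 -> i2+i3 (ld.MEM beq.BR) dual
  cy3 -> i4 (ld.MEM) no-port MEM/MEM
  cy4 -> i5+i6 (ld.MEM bne.BR) dual
  cy5 -> i7 (xor.ALU) WAW r6
  cy6 -> i8 (xor.ALU) RAW r6
  cy7 -> i9+i10 (or.ALU and.ALU) dual
  cy8 -> i11+i12 (add.ALU bne.BR) dual

ISSUED = 9,10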